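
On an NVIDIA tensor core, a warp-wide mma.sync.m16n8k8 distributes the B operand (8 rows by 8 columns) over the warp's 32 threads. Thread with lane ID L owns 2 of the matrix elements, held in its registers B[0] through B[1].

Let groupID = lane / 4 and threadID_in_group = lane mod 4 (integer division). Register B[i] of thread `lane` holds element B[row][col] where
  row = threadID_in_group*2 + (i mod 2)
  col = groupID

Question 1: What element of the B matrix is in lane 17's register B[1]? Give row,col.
3,4

L=17=>grp=17>>2=4, tig=17&3=1
[1]=>row 1·2+1=3  col grp=4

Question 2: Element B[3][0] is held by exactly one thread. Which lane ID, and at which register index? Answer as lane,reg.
1,1

c=0→G=0  r=3→T=1,p=1
L=0*4+1=1  i=1=1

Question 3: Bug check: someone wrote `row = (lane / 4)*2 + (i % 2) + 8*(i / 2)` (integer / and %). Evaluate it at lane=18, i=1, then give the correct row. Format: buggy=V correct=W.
buggy=9 correct=5

`(lane / 4)*2 + (i % 2) + 8*(i / 2)`[18,1]->9
18: gid=4,tid=2
[1] (2*2+1,4) = (5,4)
row: 9 vs 5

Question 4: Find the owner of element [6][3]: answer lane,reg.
c=3⇒gr=3  r=6⇒th=3,odd=0
L=3*4+3=15  i=0=0

15,0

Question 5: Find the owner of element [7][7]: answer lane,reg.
c=7⇒gr=7  r=7⇒th=3,odd=1
L=7*4+3=31  i=1=1

31,1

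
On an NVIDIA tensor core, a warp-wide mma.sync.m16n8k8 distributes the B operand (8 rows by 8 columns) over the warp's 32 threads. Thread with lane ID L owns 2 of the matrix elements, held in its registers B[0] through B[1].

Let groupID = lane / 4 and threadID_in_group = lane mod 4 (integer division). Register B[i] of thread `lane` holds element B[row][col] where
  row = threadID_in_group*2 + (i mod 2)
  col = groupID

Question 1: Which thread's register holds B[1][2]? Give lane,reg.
c: 2->gid=2  r: 1->tid=0,i&1=1
L=2*4+0=8  i=1=1

8,1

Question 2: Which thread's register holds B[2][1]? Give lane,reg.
5,0

c:1=>grp=1  r:2=>tig=1,lo=0
L=1*4+1=5  i=0=0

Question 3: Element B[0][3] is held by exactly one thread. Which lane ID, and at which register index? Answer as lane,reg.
12,0

c=3⇒gr=3  r=0⇒th=0,odd=0
L=3*4+0=12  i=0=0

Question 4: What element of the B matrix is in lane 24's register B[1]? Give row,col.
lane 24→24/4=6, 24 mod 4=0
i=1  r:2·0+1→1  c:6

1,6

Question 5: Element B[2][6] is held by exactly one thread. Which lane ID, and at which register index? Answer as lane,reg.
25,0

c:6=>grp=6  r:2=>tig=1,lo=0
L=6*4+1=25  i=0=0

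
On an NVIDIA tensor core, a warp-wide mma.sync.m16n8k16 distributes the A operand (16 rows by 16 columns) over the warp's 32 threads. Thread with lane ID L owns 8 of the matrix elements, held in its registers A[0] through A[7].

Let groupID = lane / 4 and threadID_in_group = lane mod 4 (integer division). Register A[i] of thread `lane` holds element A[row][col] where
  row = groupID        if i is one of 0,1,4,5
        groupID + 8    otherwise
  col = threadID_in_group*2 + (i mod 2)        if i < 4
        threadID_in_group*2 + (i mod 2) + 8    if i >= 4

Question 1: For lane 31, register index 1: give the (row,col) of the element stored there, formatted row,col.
7,7

L=31→G=31>>2=7, T=31&3=3
[1]→row 7+0=7  col 3·2+1+0=7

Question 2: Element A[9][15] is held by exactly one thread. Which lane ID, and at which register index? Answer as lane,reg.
7,7

r=9→G=1,rhi=1  c=15→chi=1,T=3,p=1
L=1*4+3=7  i=1*4+1*2+1=7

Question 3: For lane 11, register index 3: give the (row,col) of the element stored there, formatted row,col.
lane 11: g=2 (11/4), t=3 (11%4)
i=3: r=2+8=10, c=3*2+1+0=7

10,7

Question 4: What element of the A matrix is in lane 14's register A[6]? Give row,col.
11,12

lane 14: G=3 (14/4), T=2 (14%4)
i=6: r=3+8=11, c=2*2+0+8=12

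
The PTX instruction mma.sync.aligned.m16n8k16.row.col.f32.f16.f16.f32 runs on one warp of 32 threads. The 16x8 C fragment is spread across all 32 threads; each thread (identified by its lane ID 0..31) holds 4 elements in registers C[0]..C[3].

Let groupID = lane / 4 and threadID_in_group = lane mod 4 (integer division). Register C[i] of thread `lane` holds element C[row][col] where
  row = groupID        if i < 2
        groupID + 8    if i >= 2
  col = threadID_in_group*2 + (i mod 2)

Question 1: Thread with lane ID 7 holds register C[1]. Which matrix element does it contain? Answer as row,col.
1,7

lane 7→7/4=1, 7 mod 4=3
i=1  r:1+0→1  c:2·3+1→7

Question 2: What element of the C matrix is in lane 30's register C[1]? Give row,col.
lane 30->30/4=7, 30 mod 4=2
i=1  r:7+0->7  c:2·2+1->5

7,5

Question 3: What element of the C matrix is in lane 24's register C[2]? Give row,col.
L=24=>grp=24>>2=6, tig=24&3=0
[2]=>row 6+8=14  col 0·2+0=0

14,0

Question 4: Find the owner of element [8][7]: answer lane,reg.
3,3

r: 8->gid=0,r8=1  c: 7->tid=3,i&1=1
L=0*4+3=3  i=1*2+1=3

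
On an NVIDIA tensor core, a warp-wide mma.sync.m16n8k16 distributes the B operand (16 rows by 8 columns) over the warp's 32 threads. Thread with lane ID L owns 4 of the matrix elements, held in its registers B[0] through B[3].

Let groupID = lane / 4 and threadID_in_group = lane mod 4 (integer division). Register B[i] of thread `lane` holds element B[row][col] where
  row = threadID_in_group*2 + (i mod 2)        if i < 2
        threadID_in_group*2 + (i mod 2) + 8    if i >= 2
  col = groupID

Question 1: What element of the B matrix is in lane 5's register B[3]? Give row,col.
11,1

5: gr=1,th=1
[3] (1*2+1+8,1) = (11,1)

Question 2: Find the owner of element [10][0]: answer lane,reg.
1,2

c=0->g=0  r=10->rb=1,t=1,b0=0
L=0*4+1=1  i=1*2+0=2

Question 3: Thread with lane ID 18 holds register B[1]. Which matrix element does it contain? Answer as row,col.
5,4

lane 18->18/4=4, 18 mod 4=2
i=1  r:2·2+1+0->5  c:4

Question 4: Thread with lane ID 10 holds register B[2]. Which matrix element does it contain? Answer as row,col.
12,2

L=10=>grp=10>>2=2, tig=10&3=2
[2]=>row 2·2+0+8=12  col grp=2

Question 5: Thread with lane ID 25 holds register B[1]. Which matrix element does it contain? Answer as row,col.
lane 25: g=6 (25/4), t=1 (25%4)
i=1: r=1*2+1+0=3, c=g=6

3,6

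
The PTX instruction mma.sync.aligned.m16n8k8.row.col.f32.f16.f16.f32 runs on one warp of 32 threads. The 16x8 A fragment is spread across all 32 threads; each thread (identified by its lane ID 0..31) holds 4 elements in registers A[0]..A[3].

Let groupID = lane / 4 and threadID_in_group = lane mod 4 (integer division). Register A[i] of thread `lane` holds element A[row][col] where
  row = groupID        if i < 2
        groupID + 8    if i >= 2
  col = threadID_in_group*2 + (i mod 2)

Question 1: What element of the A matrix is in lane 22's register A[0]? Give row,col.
5,4

L=22->gid=22>>2=5, tid=22&3=2
[0]->row 5+0=5  col 2·2+0=4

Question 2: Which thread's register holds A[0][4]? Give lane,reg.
2,0

r=0→G=0,rhi=0  c=4→T=2,p=0
L=0*4+2=2  i=0*2+0=0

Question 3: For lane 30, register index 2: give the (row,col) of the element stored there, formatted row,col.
15,4

30: g=7,t=2
[2] (7+8,2*2+0) = (15,4)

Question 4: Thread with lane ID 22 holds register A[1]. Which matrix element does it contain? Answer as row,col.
5,5

22: g=5,t=2
[1] (5+0,2*2+1) = (5,5)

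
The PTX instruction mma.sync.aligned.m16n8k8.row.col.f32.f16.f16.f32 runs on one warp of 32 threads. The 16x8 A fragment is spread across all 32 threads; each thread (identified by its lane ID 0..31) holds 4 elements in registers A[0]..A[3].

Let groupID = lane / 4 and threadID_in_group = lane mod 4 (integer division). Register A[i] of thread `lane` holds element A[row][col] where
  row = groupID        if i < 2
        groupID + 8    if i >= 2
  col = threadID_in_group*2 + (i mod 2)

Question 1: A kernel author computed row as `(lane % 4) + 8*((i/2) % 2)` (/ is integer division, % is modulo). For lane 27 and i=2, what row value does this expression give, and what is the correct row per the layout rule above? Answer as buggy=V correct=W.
`(lane % 4) + 8*((i/2) % 2)`[27,2]->11
lane 27->27/4=6, 27 mod 4=3
i=2  r:6+8->14  c:2·3+0->6
row: 11 vs 14

buggy=11 correct=14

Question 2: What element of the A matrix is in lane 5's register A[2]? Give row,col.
9,2

5: gid=1,tid=1
[2] (1+8,1*2+0) = (9,2)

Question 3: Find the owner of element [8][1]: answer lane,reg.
r: 8->gid=0,r8=1  c: 1->tid=0,i&1=1
L=0*4+0=0  i=1*2+1=3

0,3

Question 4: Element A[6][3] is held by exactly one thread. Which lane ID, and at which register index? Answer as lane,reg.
r=6⇒gr=6,Rb=0  c=3⇒th=1,odd=1
L=6*4+1=25  i=0*2+1=1

25,1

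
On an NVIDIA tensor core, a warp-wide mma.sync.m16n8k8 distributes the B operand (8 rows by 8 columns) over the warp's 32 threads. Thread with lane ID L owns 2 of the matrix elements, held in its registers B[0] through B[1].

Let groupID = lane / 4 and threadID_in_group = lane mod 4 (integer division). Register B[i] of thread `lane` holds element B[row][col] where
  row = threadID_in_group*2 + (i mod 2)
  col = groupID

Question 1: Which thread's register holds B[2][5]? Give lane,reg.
21,0

c=5→G=5  r=2→T=1,p=0
L=5*4+1=21  i=0=0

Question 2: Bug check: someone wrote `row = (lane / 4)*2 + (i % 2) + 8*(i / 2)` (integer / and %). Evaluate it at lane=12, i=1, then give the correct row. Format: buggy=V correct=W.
buggy=7 correct=1

`(lane / 4)*2 + (i % 2) + 8*(i / 2)`[12,1]->7
lane 12: g=3 (12/4), t=0 (12%4)
i=1: r=0*2+1=1, c=g=3
row: 7 vs 1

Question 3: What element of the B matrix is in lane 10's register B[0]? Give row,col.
4,2

L=10→G=10>>2=2, T=10&3=2
[0]→row 2·2+0=4  col G=2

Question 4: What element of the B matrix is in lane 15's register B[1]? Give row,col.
lane 15⇒15/4=3, 15 mod 4=3
i=1  r:2·3+1⇒7  c:3

7,3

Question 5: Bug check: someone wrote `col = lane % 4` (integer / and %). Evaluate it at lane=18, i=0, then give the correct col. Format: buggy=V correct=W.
`lane % 4`[18,0]->2
18: gid=4,tid=2
[0] (2*2+0,4) = (4,4)
col: 2 vs 4

buggy=2 correct=4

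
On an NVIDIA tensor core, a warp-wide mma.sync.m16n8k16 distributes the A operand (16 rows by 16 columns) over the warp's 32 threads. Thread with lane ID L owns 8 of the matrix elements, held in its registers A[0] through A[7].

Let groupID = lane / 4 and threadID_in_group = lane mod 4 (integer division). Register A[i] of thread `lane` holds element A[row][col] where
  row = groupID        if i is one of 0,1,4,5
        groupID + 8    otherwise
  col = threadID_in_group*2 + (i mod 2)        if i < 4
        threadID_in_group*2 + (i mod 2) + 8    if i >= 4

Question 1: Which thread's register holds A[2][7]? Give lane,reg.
11,1

r=2⇒gr=2,Rb=0  c=7⇒Cb=0,th=3,odd=1
L=2*4+3=11  i=0*4+0*2+1=1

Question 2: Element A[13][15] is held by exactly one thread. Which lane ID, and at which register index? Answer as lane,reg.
r=13→G=5,rhi=1  c=15→chi=1,T=3,p=1
L=5*4+3=23  i=1*4+1*2+1=7

23,7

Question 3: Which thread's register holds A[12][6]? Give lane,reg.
r=12->g=4,rb=1  c=6->cb=0,t=3,b0=0
L=4*4+3=19  i=0*4+1*2+0=2

19,2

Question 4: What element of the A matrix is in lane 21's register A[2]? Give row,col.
21: gid=5,tid=1
[2] (5+8,1*2+0+0) = (13,2)

13,2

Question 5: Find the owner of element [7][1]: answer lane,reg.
28,1

r=7→G=7,rhi=0  c=1→chi=0,T=0,p=1
L=7*4+0=28  i=0*4+0*2+1=1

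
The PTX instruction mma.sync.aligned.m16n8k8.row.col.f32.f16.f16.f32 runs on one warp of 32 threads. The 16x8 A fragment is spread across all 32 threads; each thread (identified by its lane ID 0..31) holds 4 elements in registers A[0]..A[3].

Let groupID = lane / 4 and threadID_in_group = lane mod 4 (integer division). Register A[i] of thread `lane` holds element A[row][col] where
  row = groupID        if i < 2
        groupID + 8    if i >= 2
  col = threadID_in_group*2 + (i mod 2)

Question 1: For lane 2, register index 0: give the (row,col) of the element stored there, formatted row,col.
lane 2: gr=0 (2/4), th=2 (2%4)
i=0: r=0+0=0, c=2*2+0=4

0,4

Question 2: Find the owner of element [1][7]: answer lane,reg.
7,1

r:1=>grp=1,rB=0  c:7=>tig=3,lo=1
L=1*4+3=7  i=0*2+1=1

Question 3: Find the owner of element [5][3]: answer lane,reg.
r: 5->gid=5,r8=0  c: 3->tid=1,i&1=1
L=5*4+1=21  i=0*2+1=1

21,1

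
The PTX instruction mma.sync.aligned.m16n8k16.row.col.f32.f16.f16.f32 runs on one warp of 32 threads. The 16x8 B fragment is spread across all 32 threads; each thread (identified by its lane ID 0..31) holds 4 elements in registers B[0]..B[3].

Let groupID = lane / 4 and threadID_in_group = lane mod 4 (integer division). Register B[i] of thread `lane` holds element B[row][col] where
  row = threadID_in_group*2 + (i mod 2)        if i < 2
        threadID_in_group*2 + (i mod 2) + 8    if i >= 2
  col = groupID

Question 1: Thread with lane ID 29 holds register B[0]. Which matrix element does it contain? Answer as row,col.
2,7

lane 29: g=7 (29/4), t=1 (29%4)
i=0: r=1*2+0+0=2, c=g=7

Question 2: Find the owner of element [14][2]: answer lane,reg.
c=2->g=2  r=14->rb=1,t=3,b0=0
L=2*4+3=11  i=1*2+0=2

11,2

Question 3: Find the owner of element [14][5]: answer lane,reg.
c=5⇒gr=5  r=14⇒Rb=1,th=3,odd=0
L=5*4+3=23  i=1*2+0=2

23,2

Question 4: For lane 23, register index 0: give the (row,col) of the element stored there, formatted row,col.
6,5

lane 23: gr=5 (23/4), th=3 (23%4)
i=0: r=3*2+0+0=6, c=gr=5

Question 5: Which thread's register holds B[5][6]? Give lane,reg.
c=6→G=6  r=5→rhi=0,T=2,p=1
L=6*4+2=26  i=0*2+1=1

26,1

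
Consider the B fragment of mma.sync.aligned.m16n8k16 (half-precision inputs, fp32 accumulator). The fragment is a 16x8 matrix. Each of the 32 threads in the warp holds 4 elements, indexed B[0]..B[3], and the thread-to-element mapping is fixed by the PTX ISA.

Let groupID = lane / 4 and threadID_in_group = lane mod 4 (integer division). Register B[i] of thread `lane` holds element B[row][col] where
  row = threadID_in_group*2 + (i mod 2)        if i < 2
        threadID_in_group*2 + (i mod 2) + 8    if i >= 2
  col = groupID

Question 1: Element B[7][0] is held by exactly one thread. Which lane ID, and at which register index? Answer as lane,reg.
3,1

c=0⇒gr=0  r=7⇒Rb=0,th=3,odd=1
L=0*4+3=3  i=0*2+1=1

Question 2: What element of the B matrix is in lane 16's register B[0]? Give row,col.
lane 16⇒16/4=4, 16 mod 4=0
i=0  r:2·0+0+0⇒0  c:4

0,4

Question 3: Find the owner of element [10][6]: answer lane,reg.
25,2

c=6→G=6  r=10→rhi=1,T=1,p=0
L=6*4+1=25  i=1*2+0=2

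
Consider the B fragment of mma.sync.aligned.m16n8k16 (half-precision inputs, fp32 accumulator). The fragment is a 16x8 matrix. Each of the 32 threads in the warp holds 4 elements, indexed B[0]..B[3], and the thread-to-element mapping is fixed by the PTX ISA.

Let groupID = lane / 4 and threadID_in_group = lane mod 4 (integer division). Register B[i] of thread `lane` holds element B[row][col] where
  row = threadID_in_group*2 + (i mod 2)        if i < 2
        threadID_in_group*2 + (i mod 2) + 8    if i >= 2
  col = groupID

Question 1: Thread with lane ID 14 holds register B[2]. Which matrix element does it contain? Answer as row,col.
12,3

14: gid=3,tid=2
[2] (2*2+0+8,3) = (12,3)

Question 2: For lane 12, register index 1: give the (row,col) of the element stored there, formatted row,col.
1,3

lane 12⇒12/4=3, 12 mod 4=0
i=1  r:2·0+1+0⇒1  c:3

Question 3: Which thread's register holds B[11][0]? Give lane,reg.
1,3

c: 0->gid=0  r: 11->r8=1,tid=1,i&1=1
L=0*4+1=1  i=1*2+1=3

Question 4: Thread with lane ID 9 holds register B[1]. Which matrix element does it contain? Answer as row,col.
3,2

L=9→G=9>>2=2, T=9&3=1
[1]→row 1·2+1+0=3  col G=2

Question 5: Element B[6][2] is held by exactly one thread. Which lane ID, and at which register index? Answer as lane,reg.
11,0

c=2→G=2  r=6→rhi=0,T=3,p=0
L=2*4+3=11  i=0*2+0=0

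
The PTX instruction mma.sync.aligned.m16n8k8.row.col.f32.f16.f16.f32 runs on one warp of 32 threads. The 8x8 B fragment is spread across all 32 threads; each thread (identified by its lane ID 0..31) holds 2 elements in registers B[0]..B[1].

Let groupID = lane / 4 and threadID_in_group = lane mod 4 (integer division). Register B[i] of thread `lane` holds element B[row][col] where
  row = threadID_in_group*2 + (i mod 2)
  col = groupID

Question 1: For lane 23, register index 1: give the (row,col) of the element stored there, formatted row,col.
lane 23: gid=5 (23/4), tid=3 (23%4)
i=1: r=3*2+1=7, c=gid=5

7,5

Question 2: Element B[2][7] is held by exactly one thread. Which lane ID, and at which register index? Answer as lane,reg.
29,0

c=7→G=7  r=2→T=1,p=0
L=7*4+1=29  i=0=0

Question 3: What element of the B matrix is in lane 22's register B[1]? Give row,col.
5,5

lane 22: G=5 (22/4), T=2 (22%4)
i=1: r=2*2+1=5, c=G=5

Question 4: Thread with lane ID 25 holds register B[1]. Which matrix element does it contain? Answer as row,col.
lane 25: gid=6 (25/4), tid=1 (25%4)
i=1: r=1*2+1=3, c=gid=6

3,6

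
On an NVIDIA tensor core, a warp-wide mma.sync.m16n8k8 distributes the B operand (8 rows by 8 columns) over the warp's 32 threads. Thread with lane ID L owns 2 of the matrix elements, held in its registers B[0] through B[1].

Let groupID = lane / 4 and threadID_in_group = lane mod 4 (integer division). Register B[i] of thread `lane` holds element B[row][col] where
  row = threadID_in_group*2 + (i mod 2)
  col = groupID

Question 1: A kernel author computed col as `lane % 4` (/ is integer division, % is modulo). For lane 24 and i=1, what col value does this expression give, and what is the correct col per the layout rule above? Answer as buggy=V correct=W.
buggy=0 correct=6

`lane % 4`[24,1]⇒0
L=24⇒gr=24>>2=6, th=24&3=0
[1]⇒row 0·2+1=1  col gr=6
col: 0 vs 6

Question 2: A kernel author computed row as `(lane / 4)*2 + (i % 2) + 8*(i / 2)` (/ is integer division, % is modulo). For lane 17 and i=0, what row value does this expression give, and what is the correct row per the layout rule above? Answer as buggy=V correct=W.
`(lane / 4)*2 + (i % 2) + 8*(i / 2)`[17,0]->8
lane 17->17/4=4, 17 mod 4=1
i=0  r:2·1+0->2  c:4
row: 8 vs 2

buggy=8 correct=2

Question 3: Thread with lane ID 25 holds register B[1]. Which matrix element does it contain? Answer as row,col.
3,6

L=25->gid=25>>2=6, tid=25&3=1
[1]->row 1·2+1=3  col gid=6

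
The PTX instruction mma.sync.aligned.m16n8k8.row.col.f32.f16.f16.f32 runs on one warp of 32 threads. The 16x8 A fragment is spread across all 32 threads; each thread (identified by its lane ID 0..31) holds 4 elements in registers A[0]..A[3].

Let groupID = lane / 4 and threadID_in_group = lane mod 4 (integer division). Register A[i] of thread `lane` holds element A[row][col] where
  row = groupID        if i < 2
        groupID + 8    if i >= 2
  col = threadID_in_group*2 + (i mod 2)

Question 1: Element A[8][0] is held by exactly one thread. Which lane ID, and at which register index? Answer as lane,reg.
r=8⇒gr=0,Rb=1  c=0⇒th=0,odd=0
L=0*4+0=0  i=1*2+0=2

0,2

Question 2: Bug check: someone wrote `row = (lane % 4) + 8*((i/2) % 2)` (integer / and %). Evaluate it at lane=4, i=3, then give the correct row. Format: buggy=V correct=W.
buggy=8 correct=9

`(lane % 4) + 8*((i/2) % 2)`[4,3]->8
4: gid=1,tid=0
[3] (1+8,0*2+1) = (9,1)
row: 8 vs 9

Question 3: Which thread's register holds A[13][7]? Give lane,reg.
r=13→G=5,rhi=1  c=7→T=3,p=1
L=5*4+3=23  i=1*2+1=3

23,3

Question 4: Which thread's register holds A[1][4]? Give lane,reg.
r=1->g=1,rb=0  c=4->t=2,b0=0
L=1*4+2=6  i=0*2+0=0

6,0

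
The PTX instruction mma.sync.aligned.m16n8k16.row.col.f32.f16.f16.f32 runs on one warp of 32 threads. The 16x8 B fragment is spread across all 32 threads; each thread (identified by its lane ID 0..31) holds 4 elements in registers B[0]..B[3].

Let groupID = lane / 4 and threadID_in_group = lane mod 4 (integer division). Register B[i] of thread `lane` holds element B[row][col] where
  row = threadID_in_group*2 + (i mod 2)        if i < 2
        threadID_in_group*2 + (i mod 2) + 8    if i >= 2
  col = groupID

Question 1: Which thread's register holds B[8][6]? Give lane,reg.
c=6⇒gr=6  r=8⇒Rb=1,th=0,odd=0
L=6*4+0=24  i=1*2+0=2

24,2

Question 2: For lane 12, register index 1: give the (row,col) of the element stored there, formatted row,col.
lane 12->12/4=3, 12 mod 4=0
i=1  r:2·0+1+0->1  c:3

1,3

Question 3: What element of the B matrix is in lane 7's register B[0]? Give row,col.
6,1

lane 7⇒7/4=1, 7 mod 4=3
i=0  r:2·3+0+0⇒6  c:1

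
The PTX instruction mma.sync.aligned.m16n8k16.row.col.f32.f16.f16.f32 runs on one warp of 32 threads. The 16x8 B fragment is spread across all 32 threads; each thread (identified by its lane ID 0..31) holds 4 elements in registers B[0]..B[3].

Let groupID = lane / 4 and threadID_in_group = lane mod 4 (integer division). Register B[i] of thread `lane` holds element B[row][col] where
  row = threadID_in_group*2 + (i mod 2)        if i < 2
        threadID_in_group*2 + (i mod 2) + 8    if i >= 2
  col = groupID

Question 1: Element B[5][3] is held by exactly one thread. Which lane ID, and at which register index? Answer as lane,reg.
c: 3->gid=3  r: 5->r8=0,tid=2,i&1=1
L=3*4+2=14  i=0*2+1=1

14,1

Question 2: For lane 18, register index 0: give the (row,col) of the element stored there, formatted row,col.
4,4

lane 18⇒18/4=4, 18 mod 4=2
i=0  r:2·2+0+0⇒4  c:4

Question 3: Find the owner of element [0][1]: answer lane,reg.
c:1=>grp=1  r:0=>rB=0,tig=0,lo=0
L=1*4+0=4  i=0*2+0=0

4,0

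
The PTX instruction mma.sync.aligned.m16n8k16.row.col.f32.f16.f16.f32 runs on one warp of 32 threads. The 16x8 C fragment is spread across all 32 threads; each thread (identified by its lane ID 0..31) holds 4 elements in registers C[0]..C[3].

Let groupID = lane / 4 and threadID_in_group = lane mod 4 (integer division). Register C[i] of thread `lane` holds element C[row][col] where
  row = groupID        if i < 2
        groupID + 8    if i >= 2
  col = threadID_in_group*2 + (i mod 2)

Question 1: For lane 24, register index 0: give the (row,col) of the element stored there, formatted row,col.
24: gid=6,tid=0
[0] (6+0,0*2+0) = (6,0)

6,0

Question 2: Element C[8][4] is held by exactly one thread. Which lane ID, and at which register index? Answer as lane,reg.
2,2

r=8→G=0,rhi=1  c=4→T=2,p=0
L=0*4+2=2  i=1*2+0=2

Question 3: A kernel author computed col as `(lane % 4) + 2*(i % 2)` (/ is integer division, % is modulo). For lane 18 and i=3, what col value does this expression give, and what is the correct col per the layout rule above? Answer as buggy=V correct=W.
buggy=4 correct=5

`(lane % 4) + 2*(i % 2)`[18,3]=>4
lane 18: grp=4 (18/4), tig=2 (18%4)
i=3: r=4+8=12, c=2*2+1=5
col: 4 vs 5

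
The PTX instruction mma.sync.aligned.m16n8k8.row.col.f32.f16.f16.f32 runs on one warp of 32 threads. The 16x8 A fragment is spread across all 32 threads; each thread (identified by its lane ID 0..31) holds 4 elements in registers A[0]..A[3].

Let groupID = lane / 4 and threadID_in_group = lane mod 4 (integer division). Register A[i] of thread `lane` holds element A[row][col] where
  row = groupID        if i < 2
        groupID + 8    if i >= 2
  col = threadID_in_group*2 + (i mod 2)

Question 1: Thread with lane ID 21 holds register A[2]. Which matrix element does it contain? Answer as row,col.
13,2

21: G=5,T=1
[2] (5+8,1*2+0) = (13,2)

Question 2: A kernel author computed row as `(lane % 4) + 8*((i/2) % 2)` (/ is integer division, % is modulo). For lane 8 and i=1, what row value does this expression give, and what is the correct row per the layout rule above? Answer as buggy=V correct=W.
buggy=0 correct=2

`(lane % 4) + 8*((i/2) % 2)`[8,1]->0
lane 8: gid=2 (8/4), tid=0 (8%4)
i=1: r=2+0=2, c=0*2+1=1
row: 0 vs 2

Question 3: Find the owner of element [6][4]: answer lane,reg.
26,0

r: 6->gid=6,r8=0  c: 4->tid=2,i&1=0
L=6*4+2=26  i=0*2+0=0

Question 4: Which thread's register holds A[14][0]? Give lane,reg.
r=14->g=6,rb=1  c=0->t=0,b0=0
L=6*4+0=24  i=1*2+0=2

24,2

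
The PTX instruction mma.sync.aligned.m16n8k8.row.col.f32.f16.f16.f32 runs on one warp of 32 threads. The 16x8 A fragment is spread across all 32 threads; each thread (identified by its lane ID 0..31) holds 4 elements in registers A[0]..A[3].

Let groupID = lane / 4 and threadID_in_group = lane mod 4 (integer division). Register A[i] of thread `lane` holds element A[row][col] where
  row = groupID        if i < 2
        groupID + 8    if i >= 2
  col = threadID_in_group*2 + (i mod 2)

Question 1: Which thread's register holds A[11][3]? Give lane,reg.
r: 11->gid=3,r8=1  c: 3->tid=1,i&1=1
L=3*4+1=13  i=1*2+1=3

13,3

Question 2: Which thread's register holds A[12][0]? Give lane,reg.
16,2

r=12→G=4,rhi=1  c=0→T=0,p=0
L=4*4+0=16  i=1*2+0=2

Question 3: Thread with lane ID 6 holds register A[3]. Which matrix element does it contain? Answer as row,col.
9,5

lane 6: G=1 (6/4), T=2 (6%4)
i=3: r=1+8=9, c=2*2+1=5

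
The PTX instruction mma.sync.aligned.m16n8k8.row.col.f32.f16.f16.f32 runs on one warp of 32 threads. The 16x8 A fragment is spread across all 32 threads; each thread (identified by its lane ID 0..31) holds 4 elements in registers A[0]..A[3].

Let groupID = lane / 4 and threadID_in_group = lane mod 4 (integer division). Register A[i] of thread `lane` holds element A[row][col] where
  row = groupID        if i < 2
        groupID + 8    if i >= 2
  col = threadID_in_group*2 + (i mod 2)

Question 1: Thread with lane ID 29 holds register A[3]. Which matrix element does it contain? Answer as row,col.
15,3

29: g=7,t=1
[3] (7+8,1*2+1) = (15,3)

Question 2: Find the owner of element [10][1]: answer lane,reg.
r:10=>grp=2,rB=1  c:1=>tig=0,lo=1
L=2*4+0=8  i=1*2+1=3

8,3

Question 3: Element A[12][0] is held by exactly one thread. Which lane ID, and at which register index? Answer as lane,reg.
16,2

r: 12->gid=4,r8=1  c: 0->tid=0,i&1=0
L=4*4+0=16  i=1*2+0=2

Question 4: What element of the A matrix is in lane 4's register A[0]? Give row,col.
1,0

4: gr=1,th=0
[0] (1+0,0*2+0) = (1,0)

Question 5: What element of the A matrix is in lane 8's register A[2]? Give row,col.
L=8→G=8>>2=2, T=8&3=0
[2]→row 2+8=10  col 0·2+0=0

10,0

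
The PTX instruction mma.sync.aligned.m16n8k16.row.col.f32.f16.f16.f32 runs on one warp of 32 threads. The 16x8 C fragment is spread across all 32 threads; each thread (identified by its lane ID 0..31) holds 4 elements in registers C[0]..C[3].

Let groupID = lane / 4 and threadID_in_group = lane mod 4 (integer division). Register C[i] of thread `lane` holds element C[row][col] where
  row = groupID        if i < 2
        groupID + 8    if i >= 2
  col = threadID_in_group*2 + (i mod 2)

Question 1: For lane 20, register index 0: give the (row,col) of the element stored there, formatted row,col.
5,0

L=20→G=20>>2=5, T=20&3=0
[0]→row 5+0=5  col 0·2+0=0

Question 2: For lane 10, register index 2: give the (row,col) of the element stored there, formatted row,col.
10,4

10: gr=2,th=2
[2] (2+8,2*2+0) = (10,4)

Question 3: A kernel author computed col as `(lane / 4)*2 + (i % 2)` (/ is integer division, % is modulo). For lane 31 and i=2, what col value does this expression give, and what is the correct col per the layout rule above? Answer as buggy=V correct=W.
`(lane / 4)*2 + (i % 2)`[31,2]→14
L=31→G=31>>2=7, T=31&3=3
[2]→row 7+8=15  col 3·2+0=6
col: 14 vs 6

buggy=14 correct=6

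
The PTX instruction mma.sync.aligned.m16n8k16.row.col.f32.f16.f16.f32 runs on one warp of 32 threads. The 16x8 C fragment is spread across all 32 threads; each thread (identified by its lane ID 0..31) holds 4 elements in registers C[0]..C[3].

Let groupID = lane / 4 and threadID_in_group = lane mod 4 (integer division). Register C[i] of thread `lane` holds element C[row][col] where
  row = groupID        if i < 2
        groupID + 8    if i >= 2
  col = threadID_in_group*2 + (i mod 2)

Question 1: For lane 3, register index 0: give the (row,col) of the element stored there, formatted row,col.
0,6

3: G=0,T=3
[0] (0+0,3*2+0) = (0,6)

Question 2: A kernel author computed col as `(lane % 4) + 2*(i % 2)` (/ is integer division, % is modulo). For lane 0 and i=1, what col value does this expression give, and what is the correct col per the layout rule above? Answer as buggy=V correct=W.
buggy=2 correct=1

`(lane % 4) + 2*(i % 2)`[0,1]→2
lane 0: G=0 (0/4), T=0 (0%4)
i=1: r=0+0=0, c=0*2+1=1
col: 2 vs 1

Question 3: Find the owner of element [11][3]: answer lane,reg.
r=11->g=3,rb=1  c=3->t=1,b0=1
L=3*4+1=13  i=1*2+1=3

13,3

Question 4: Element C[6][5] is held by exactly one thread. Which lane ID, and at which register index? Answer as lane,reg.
r=6->g=6,rb=0  c=5->t=2,b0=1
L=6*4+2=26  i=0*2+1=1

26,1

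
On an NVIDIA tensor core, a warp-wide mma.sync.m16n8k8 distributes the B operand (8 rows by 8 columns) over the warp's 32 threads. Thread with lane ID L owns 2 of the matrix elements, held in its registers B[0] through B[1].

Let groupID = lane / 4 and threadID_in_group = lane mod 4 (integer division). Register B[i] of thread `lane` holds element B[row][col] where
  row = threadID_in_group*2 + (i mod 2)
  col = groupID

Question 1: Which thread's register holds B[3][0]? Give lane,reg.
c=0⇒gr=0  r=3⇒th=1,odd=1
L=0*4+1=1  i=1=1

1,1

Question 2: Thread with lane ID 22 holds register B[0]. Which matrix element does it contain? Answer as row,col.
lane 22: g=5 (22/4), t=2 (22%4)
i=0: r=2*2+0=4, c=g=5

4,5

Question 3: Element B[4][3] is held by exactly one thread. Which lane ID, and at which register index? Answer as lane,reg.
14,0

c: 3->gid=3  r: 4->tid=2,i&1=0
L=3*4+2=14  i=0=0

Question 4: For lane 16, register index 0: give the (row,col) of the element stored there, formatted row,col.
L=16=>grp=16>>2=4, tig=16&3=0
[0]=>row 0·2+0=0  col grp=4

0,4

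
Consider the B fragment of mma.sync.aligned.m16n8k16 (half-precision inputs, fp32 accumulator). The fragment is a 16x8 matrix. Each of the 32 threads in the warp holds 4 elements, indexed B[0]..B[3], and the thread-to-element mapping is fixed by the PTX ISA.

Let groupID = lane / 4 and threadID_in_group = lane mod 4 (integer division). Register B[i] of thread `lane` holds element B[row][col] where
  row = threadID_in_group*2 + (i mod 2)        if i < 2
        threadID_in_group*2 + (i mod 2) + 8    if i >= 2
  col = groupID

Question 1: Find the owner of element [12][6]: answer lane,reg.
26,2

c=6⇒gr=6  r=12⇒Rb=1,th=2,odd=0
L=6*4+2=26  i=1*2+0=2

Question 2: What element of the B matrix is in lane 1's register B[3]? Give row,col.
lane 1->1/4=0, 1 mod 4=1
i=3  r:2·1+1+8->11  c:0

11,0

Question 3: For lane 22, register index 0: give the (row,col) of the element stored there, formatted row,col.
4,5

lane 22->22/4=5, 22 mod 4=2
i=0  r:2·2+0+0->4  c:5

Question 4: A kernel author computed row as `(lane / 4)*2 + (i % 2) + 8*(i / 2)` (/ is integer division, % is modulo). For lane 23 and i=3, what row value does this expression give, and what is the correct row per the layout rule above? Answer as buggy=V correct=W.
buggy=19 correct=15

`(lane / 4)*2 + (i % 2) + 8*(i / 2)`[23,3]→19
23: G=5,T=3
[3] (3*2+1+8,5) = (15,5)
row: 19 vs 15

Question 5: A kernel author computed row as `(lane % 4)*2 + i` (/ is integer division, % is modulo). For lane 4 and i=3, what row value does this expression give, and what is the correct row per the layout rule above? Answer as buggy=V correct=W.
`(lane % 4)*2 + i`[4,3]->3
lane 4->4/4=1, 4 mod 4=0
i=3  r:2·0+1+8->9  c:1
row: 3 vs 9

buggy=3 correct=9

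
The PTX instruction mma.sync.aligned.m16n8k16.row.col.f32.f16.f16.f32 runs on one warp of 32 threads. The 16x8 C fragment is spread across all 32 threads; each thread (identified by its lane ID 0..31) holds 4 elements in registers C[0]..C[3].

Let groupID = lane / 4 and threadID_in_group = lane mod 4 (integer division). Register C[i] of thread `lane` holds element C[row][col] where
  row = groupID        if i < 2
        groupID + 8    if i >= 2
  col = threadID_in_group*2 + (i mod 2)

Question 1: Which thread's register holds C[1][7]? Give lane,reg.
7,1

r=1⇒gr=1,Rb=0  c=7⇒th=3,odd=1
L=1*4+3=7  i=0*2+1=1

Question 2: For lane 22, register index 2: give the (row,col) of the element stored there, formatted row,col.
13,4

lane 22: gr=5 (22/4), th=2 (22%4)
i=2: r=5+8=13, c=2*2+0=4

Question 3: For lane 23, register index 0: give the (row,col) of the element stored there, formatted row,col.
lane 23: G=5 (23/4), T=3 (23%4)
i=0: r=5+0=5, c=3*2+0=6

5,6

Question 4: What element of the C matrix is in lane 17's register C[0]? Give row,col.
L=17→G=17>>2=4, T=17&3=1
[0]→row 4+0=4  col 1·2+0=2

4,2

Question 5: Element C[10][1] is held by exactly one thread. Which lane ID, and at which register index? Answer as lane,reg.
r:10=>grp=2,rB=1  c:1=>tig=0,lo=1
L=2*4+0=8  i=1*2+1=3

8,3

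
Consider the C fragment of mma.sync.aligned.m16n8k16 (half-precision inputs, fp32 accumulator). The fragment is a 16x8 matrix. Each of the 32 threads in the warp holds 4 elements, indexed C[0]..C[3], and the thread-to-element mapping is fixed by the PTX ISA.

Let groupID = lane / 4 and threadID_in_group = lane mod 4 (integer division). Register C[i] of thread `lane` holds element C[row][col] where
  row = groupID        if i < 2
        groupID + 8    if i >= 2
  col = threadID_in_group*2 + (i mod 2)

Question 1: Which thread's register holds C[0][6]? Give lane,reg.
r: 0->gid=0,r8=0  c: 6->tid=3,i&1=0
L=0*4+3=3  i=0*2+0=0

3,0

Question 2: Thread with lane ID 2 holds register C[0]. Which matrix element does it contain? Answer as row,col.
0,4

lane 2->2/4=0, 2 mod 4=2
i=0  r:0+0->0  c:2·2+0->4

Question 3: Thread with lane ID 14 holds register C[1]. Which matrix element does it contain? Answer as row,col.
3,5

14: gid=3,tid=2
[1] (3+0,2*2+1) = (3,5)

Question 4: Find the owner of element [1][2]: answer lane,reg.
r:1=>grp=1,rB=0  c:2=>tig=1,lo=0
L=1*4+1=5  i=0*2+0=0

5,0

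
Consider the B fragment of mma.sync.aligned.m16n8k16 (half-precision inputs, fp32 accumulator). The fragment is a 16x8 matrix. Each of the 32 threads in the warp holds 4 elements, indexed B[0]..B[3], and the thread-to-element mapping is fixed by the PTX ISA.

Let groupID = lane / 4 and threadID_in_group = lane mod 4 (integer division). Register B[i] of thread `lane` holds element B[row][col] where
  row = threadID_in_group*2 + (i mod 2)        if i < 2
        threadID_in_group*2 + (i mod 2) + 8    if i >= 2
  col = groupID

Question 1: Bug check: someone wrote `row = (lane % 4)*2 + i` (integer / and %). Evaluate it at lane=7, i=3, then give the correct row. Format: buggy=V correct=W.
`(lane % 4)*2 + i`[7,3]->9
lane 7->7/4=1, 7 mod 4=3
i=3  r:2·3+1+8->15  c:1
row: 9 vs 15

buggy=9 correct=15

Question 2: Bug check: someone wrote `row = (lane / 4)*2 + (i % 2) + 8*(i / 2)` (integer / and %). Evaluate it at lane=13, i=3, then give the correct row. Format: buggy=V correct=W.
`(lane / 4)*2 + (i % 2) + 8*(i / 2)`[13,3]=>15
13: grp=3,tig=1
[3] (1*2+1+8,3) = (11,3)
row: 15 vs 11

buggy=15 correct=11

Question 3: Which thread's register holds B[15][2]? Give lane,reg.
c=2->g=2  r=15->rb=1,t=3,b0=1
L=2*4+3=11  i=1*2+1=3

11,3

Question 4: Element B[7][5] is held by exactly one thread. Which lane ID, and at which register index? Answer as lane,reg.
23,1

c=5→G=5  r=7→rhi=0,T=3,p=1
L=5*4+3=23  i=0*2+1=1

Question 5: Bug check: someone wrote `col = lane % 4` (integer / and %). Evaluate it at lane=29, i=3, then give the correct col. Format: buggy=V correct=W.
buggy=1 correct=7

`lane % 4`[29,3]=>1
29: grp=7,tig=1
[3] (1*2+1+8,7) = (11,7)
col: 1 vs 7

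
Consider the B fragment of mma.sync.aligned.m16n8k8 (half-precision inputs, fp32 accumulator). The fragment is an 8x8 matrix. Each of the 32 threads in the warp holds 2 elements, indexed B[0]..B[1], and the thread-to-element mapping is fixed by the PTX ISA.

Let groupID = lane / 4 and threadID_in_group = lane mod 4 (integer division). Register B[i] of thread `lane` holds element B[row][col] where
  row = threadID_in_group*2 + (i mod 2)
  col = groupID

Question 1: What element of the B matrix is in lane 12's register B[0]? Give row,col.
lane 12: g=3 (12/4), t=0 (12%4)
i=0: r=0*2+0=0, c=g=3

0,3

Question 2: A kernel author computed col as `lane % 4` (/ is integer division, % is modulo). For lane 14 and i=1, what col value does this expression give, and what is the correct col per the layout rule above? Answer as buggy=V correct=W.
buggy=2 correct=3

`lane % 4`[14,1]→2
lane 14: G=3 (14/4), T=2 (14%4)
i=1: r=2*2+1=5, c=G=3
col: 2 vs 3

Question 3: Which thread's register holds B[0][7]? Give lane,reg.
c=7⇒gr=7  r=0⇒th=0,odd=0
L=7*4+0=28  i=0=0

28,0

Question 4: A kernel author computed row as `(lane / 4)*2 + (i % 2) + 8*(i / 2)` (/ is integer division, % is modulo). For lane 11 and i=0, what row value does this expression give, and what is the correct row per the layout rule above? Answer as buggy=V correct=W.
`(lane / 4)*2 + (i % 2) + 8*(i / 2)`[11,0]⇒4
L=11⇒gr=11>>2=2, th=11&3=3
[0]⇒row 3·2+0=6  col gr=2
row: 4 vs 6

buggy=4 correct=6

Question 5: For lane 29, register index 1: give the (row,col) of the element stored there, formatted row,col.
L=29→G=29>>2=7, T=29&3=1
[1]→row 1·2+1=3  col G=7

3,7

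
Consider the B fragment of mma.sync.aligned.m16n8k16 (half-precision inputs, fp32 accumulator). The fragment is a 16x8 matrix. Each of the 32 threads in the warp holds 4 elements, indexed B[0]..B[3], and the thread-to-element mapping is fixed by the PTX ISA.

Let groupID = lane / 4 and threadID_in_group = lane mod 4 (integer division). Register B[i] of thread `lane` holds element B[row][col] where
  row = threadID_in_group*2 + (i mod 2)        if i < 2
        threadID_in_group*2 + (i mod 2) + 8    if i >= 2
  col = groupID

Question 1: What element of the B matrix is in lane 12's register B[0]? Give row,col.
0,3

lane 12->12/4=3, 12 mod 4=0
i=0  r:2·0+0+0->0  c:3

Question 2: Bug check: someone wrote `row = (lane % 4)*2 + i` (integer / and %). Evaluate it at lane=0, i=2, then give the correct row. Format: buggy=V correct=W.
buggy=2 correct=8

`(lane % 4)*2 + i`[0,2]⇒2
0: gr=0,th=0
[2] (0*2+0+8,0) = (8,0)
row: 2 vs 8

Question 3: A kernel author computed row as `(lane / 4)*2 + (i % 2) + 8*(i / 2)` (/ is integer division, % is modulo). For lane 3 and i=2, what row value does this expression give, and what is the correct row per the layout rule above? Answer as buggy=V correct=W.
`(lane / 4)*2 + (i % 2) + 8*(i / 2)`[3,2]⇒8
lane 3: gr=0 (3/4), th=3 (3%4)
i=2: r=3*2+0+8=14, c=gr=0
row: 8 vs 14

buggy=8 correct=14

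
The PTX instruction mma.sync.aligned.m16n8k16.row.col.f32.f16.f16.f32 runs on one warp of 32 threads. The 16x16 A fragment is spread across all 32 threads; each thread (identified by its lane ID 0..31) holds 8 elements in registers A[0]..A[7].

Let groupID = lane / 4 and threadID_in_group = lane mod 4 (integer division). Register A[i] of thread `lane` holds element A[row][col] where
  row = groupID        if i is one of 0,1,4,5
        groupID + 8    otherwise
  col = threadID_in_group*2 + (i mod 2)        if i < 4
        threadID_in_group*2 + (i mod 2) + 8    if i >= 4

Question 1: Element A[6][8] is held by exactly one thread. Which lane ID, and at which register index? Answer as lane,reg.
24,4

r:6=>grp=6,rB=0  c:8=>cB=1,tig=0,lo=0
L=6*4+0=24  i=1*4+0*2+0=4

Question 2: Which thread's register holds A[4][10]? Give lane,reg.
r=4->g=4,rb=0  c=10->cb=1,t=1,b0=0
L=4*4+1=17  i=1*4+0*2+0=4

17,4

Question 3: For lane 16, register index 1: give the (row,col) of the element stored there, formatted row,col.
4,1

lane 16: g=4 (16/4), t=0 (16%4)
i=1: r=4+0=4, c=0*2+1+0=1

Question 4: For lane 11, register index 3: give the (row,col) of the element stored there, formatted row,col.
10,7

L=11->g=11>>2=2, t=11&3=3
[3]->row 2+8=10  col 3·2+1+0=7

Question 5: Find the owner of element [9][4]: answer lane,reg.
6,2

r:9=>grp=1,rB=1  c:4=>cB=0,tig=2,lo=0
L=1*4+2=6  i=0*4+1*2+0=2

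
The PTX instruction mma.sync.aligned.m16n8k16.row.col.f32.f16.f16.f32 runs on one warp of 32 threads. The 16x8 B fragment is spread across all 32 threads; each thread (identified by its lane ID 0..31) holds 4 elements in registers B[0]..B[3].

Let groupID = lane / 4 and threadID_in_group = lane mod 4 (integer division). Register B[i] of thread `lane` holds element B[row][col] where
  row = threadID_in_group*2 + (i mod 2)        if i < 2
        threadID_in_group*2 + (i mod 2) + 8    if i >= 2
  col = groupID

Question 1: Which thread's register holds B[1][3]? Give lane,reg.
12,1

c=3->g=3  r=1->rb=0,t=0,b0=1
L=3*4+0=12  i=0*2+1=1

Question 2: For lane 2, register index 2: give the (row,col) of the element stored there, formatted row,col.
12,0

L=2⇒gr=2>>2=0, th=2&3=2
[2]⇒row 2·2+0+8=12  col gr=0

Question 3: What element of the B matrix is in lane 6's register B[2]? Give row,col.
6: grp=1,tig=2
[2] (2*2+0+8,1) = (12,1)

12,1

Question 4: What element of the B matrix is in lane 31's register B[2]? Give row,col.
lane 31: G=7 (31/4), T=3 (31%4)
i=2: r=3*2+0+8=14, c=G=7

14,7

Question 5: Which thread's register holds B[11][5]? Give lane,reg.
21,3

c=5->g=5  r=11->rb=1,t=1,b0=1
L=5*4+1=21  i=1*2+1=3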